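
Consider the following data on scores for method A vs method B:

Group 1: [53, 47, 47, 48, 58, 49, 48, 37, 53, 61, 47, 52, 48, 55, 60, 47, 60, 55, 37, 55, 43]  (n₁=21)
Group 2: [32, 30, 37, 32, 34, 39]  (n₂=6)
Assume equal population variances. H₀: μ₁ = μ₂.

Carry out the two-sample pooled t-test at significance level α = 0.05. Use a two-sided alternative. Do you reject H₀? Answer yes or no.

x̄₁=50.476, s₁=6.757, n₁=21
x̄₂=34.000, s₂=3.406, n₂=6
s_p² = [20·6.757² + 5·3.406²]/25 = 38.8495
SE = √(s_p²·(1/21+1/6)) = 2.8853
t = (50.476−34.000)/2.8853 = 5.7104
df = 25
p-value (two-sided) = 0.00001
At α=0.05: p < α → reject H₀

reject H₀: yes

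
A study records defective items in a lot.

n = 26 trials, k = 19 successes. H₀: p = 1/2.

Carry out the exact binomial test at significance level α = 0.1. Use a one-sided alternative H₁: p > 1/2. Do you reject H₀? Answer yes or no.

Exact binomial: n=26, k=19, p₀=1/2=0.5000
P(X≥19) from Σ C(n,i)·p₀^i·(1−p₀)^(n−i)
p-value (one-sided, H₁ greater) = 0.01448
At α=0.1: p < α → reject H₀

reject H₀: yes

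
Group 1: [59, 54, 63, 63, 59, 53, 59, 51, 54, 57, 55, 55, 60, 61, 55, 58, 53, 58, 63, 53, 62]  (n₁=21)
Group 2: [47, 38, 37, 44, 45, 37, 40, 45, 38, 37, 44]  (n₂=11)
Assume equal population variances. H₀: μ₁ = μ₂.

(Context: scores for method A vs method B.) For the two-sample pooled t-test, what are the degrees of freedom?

df = n₁ + n₂ − 2 = 21 + 11 − 2 = 30

degrees of freedom = 30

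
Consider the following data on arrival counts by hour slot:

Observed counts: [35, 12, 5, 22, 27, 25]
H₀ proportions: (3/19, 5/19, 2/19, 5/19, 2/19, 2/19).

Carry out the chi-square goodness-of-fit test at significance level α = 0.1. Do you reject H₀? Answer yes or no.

n = 126; E_i = n·p_i = [19.89, 33.16, 13.26, 33.16, 13.26, 13.26]
χ² = (35−19.89)²/19.89 + (12−33.16)²/33.16 + (5−13.26)²/13.26 + (22−33.16)²/33.16 + (27−13.26)²/13.26 + (25−13.26)²/13.26 = 58.4860
df = 5
p-value (upper-tail) = 0.00000
At α=0.1: p < α → reject H₀

reject H₀: yes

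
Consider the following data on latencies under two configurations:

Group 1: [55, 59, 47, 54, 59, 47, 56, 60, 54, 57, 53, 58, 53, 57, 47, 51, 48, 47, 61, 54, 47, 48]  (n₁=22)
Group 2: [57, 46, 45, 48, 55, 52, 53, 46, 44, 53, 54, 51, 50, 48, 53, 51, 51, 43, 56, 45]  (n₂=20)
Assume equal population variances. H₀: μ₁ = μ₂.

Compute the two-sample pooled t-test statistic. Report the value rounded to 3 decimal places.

x̄₁=53.273, s₁=4.832, n₁=22
x̄₂=50.050, s₂=4.199, n₂=20
s_p² = [21·4.832² + 19·4.199²]/40 = 20.6328
SE = √(s_p²·(1/22+1/20)) = 1.4034
t = (53.273−50.050)/1.4034 = 2.2964
df = 40

test statistic = 2.296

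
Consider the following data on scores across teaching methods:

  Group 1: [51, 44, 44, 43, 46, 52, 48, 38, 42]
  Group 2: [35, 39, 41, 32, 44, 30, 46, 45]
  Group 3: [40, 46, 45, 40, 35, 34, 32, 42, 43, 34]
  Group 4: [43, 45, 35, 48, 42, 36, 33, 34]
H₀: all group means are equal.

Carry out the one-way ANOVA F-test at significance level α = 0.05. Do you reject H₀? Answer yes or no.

Group means [45.33, 39.00, 39.10, 39.50], grand mean 40.771
SSB = Σnᵢ(x̄ᵢ−x̄)² = 253.271; SSW = ΣΣ(x−x̄ᵢ)² = 870.900
MSB = 253.271/3 = 84.4238; MSW = 870.900/31 = 28.0935
F = MSB/MSW = 3.0051
df = (3, 31)
p-value (upper-tail) = 0.04526
At α=0.05: p < α → reject H₀

reject H₀: yes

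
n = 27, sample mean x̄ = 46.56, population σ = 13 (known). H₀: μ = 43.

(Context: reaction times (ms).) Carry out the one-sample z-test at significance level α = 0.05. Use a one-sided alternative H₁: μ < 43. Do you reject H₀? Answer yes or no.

reject H₀: no

SE = σ/√n = 13/√27 = 2.5019
z = (x̄−μ₀)/SE = (46.56−43)/2.5019 = 1.4229
p-value (one-sided, H₁ less) = 0.92262
At α=0.05: p ≥ α → fail to reject H₀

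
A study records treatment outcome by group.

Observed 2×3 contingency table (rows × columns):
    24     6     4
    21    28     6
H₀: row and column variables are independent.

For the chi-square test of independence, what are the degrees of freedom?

df = (r−1)(c−1) = (2−1)·(3−1) = 2

degrees of freedom = 2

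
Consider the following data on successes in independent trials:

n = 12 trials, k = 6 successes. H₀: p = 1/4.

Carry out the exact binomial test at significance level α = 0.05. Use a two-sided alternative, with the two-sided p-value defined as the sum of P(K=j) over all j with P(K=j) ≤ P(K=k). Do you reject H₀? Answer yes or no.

reject H₀: no

Exact binomial: n=12, k=6, p₀=1/4=0.2500
P(X=j) = C(n,j)·p₀^j·(1−p₀)^(n−j); p = Σ P(X=j) over j with P(X=j) ≤ P(X=6)
p-value (two-sided) = 0.08608
At α=0.05: p ≥ α → fail to reject H₀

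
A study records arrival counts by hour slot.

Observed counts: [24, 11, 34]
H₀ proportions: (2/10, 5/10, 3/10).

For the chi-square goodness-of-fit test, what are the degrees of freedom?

df = k − 1 = 3 − 1 = 2

degrees of freedom = 2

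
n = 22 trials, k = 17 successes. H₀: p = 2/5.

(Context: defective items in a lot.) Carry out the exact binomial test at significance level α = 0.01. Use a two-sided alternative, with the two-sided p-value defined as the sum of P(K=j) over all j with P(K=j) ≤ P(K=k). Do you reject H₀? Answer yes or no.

Exact binomial: n=22, k=17, p₀=2/5=0.4000
P(X=j) = C(n,j)·p₀^j·(1−p₀)^(n−j); p = Σ P(X=j) over j with P(X=j) ≤ P(X=17)
p-value (two-sided) = 0.00063
At α=0.01: p < α → reject H₀

reject H₀: yes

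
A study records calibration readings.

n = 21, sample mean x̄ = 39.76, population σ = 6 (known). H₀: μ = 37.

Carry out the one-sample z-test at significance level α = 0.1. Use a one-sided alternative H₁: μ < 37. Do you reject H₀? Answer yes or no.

reject H₀: no

SE = σ/√n = 6/√21 = 1.3093
z = (x̄−μ₀)/SE = (39.76−37)/1.3093 = 2.1080
p-value (one-sided, H₁ less) = 0.98248
At α=0.1: p ≥ α → fail to reject H₀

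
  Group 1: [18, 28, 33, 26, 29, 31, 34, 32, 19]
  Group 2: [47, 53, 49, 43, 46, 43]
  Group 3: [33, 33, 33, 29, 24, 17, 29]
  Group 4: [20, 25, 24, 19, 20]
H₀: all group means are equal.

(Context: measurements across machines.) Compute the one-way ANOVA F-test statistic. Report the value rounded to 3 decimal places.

test statistic = 27.309

Group means [27.78, 46.83, 28.29, 21.60], grand mean 31.000
SSB = Σnᵢ(x̄ᵢ−x̄)² = 2090.983; SSW = ΣΣ(x−x̄ᵢ)² = 587.017
MSB = 2090.983/3 = 696.9942; MSW = 587.017/23 = 25.5225
F = MSB/MSW = 27.3090
df = (3, 23)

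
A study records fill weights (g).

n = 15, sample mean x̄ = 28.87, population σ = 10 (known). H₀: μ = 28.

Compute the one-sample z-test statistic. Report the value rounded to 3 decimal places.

test statistic = 0.337

SE = σ/√n = 10/√15 = 2.5820
z = (x̄−μ₀)/SE = (28.87−28)/2.5820 = 0.3369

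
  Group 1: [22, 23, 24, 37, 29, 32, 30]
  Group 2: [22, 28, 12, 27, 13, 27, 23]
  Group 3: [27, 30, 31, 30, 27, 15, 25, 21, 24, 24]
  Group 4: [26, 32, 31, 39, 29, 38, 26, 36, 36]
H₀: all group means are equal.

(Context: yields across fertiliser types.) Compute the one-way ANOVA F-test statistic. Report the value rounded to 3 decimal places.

test statistic = 5.750

Group means [28.14, 21.71, 25.40, 32.56], grand mean 27.152
SSB = Σnᵢ(x̄ᵢ−x̄)² = 507.334; SSW = ΣΣ(x−x̄ᵢ)² = 852.908
MSB = 507.334/3 = 169.1115; MSW = 852.908/29 = 29.4106
F = MSB/MSW = 5.7500
df = (3, 29)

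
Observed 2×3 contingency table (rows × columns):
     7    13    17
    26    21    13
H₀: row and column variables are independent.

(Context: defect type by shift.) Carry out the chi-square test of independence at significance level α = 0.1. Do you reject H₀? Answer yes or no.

reject H₀: yes

Row totals [37, 60], col totals [33, 34, 30], n=97
χ² = (7−12.59)²/12.59 + (13−12.97)²/12.97 + (17−11.44)²/11.44 + (26−20.41)²/20.41 + (21−21.03)²/21.03 + (13−18.56)²/18.56 = 8.3722
df = 2
p-value (upper-tail) = 0.01521
At α=0.1: p < α → reject H₀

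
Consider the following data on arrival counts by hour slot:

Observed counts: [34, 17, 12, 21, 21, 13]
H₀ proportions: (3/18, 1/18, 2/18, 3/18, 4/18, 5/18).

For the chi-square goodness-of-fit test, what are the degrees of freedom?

df = k − 1 = 6 − 1 = 5

degrees of freedom = 5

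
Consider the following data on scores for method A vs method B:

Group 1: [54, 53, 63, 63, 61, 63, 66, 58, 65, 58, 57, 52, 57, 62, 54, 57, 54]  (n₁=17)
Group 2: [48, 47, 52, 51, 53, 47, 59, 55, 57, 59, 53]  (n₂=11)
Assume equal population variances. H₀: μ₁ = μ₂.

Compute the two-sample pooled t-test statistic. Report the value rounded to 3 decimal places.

x̄₁=58.647, s₁=4.457, n₁=17
x̄₂=52.818, s₂=4.400, n₂=11
s_p² = [16·4.457² + 10·4.400²]/26 = 19.6738
SE = √(s_p²·(1/17+1/11)) = 1.7163
t = (58.647−52.818)/1.7163 = 3.3961
df = 26

test statistic = 3.396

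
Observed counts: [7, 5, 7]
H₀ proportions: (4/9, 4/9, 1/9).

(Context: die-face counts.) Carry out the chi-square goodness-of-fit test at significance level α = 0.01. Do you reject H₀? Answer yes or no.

n = 19; E_i = n·p_i = [8.44, 8.44, 2.11]
χ² = (7−8.44)²/8.44 + (5−8.44)²/8.44 + (7−2.11)²/2.11 = 12.9737
df = 2
p-value (upper-tail) = 0.00152
At α=0.01: p < α → reject H₀

reject H₀: yes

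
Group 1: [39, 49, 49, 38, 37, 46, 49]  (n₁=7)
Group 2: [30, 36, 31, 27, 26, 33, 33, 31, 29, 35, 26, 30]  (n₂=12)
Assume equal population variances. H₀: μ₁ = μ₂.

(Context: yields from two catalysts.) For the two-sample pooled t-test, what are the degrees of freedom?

df = n₁ + n₂ − 2 = 7 + 12 − 2 = 17

degrees of freedom = 17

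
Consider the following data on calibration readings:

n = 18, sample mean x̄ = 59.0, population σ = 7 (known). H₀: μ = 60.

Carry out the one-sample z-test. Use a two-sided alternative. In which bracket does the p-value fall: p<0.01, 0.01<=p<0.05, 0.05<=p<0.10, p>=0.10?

SE = σ/√n = 7/√18 = 1.6499
z = (x̄−μ₀)/SE = (59.0−60)/1.6499 = -0.6061
p-value (two-sided) = 0.54445
→ bracket: p>=0.10

p-value bracket: p>=0.10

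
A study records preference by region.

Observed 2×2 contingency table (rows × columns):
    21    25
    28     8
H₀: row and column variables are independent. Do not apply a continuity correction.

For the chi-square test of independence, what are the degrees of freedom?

df = (r−1)(c−1) = (2−1)·(2−1) = 1

degrees of freedom = 1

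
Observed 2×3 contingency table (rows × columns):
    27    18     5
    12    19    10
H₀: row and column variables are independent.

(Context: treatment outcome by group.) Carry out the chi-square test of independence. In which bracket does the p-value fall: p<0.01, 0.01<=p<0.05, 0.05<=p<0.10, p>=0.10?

Row totals [50, 41], col totals [39, 37, 15], n=91
χ² = (27−21.43)²/21.43 + (18−20.33)²/20.33 + (5−8.24)²/8.24 + (12−17.57)²/17.57 + (19−16.67)²/16.67 + (10−6.76)²/6.76 = 6.6377
df = 2
p-value (upper-tail) = 0.03619
→ bracket: 0.01<=p<0.05

p-value bracket: 0.01<=p<0.05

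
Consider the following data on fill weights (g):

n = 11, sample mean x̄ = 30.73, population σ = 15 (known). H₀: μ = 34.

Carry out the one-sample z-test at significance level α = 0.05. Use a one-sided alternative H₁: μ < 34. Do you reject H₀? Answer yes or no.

SE = σ/√n = 15/√11 = 4.5227
z = (x̄−μ₀)/SE = (30.73−34)/4.5227 = -0.7230
p-value (one-sided, H₁ less) = 0.23483
At α=0.05: p ≥ α → fail to reject H₀

reject H₀: no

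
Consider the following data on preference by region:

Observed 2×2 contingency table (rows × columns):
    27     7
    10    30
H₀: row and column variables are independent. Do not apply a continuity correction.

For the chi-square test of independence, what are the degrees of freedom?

df = (r−1)(c−1) = (2−1)·(2−1) = 1

degrees of freedom = 1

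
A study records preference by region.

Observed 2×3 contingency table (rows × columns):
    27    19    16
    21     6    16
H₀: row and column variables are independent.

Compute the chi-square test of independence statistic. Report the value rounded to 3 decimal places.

test statistic = 4.210

Row totals [62, 43], col totals [48, 25, 32], n=105
χ² = (27−28.34)²/28.34 + (19−14.76)²/14.76 + (16−18.90)²/18.90 + (21−19.66)²/19.66 + (6−10.24)²/10.24 + (16−13.10)²/13.10 = 4.2097
df = 2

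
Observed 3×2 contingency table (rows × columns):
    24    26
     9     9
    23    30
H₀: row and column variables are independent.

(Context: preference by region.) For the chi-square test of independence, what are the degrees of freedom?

df = (r−1)(c−1) = (3−1)·(2−1) = 2

degrees of freedom = 2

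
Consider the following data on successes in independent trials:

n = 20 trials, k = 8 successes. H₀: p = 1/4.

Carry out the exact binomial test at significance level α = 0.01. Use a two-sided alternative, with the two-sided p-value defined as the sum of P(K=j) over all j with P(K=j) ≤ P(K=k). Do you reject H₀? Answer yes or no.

Exact binomial: n=20, k=8, p₀=1/4=0.2500
P(X=j) = C(n,j)·p₀^j·(1−p₀)^(n−j); p = Σ P(X=j) over j with P(X=j) ≤ P(X=8)
p-value (two-sided) = 0.12612
At α=0.01: p ≥ α → fail to reject H₀

reject H₀: no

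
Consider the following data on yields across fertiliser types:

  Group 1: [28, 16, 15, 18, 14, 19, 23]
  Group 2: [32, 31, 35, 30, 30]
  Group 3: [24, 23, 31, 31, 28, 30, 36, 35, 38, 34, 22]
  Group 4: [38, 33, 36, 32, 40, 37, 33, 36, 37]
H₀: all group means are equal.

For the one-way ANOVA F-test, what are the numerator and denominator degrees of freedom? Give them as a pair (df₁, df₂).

k = 4 groups, N = 32 total
df = (k−1, N−k) = (4−1, 32−4) = (3, 28)

degrees of freedom = [3, 28]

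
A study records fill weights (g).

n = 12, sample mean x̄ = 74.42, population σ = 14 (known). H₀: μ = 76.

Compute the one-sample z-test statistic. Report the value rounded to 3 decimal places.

test statistic = -0.391

SE = σ/√n = 14/√12 = 4.0415
z = (x̄−μ₀)/SE = (74.42−76)/4.0415 = -0.3909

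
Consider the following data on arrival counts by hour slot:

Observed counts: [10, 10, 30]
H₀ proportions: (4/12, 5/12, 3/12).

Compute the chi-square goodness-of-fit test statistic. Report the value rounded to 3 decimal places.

test statistic = 32.800

n = 50; E_i = n·p_i = [16.67, 20.83, 12.50]
χ² = (10−16.67)²/16.67 + (10−20.83)²/20.83 + (30−12.50)²/12.50 = 32.8000
df = 2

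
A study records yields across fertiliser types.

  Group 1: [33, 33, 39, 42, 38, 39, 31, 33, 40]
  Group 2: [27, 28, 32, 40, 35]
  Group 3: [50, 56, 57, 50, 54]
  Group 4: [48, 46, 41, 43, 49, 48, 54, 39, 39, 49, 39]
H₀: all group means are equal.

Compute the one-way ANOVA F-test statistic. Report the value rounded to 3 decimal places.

test statistic = 23.810

Group means [36.44, 32.40, 53.40, 45.00], grand mean 41.733
SSB = Σnᵢ(x̄ᵢ−x̄)² = 1485.244; SSW = ΣΣ(x−x̄ᵢ)² = 540.622
MSB = 1485.244/3 = 495.0815; MSW = 540.622/26 = 20.7932
F = MSB/MSW = 23.8098
df = (3, 26)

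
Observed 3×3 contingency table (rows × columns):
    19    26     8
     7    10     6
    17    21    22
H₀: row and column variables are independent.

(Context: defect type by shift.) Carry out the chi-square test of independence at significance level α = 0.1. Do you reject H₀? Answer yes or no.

reject H₀: no

Row totals [53, 23, 60], col totals [43, 57, 36], n=136
χ² = (19−16.76)²/16.76 + (26−22.21)²/22.21 + (8−14.03)²/14.03 + (7−7.27)²/7.27 + (10−9.64)²/9.64 + (6−6.09)²/6.09 + (17−18.97)²/18.97 + (21−25.15)²/25.15 + (22−15.88)²/15.88 = 6.8069
df = 4
p-value (upper-tail) = 0.14645
At α=0.1: p ≥ α → fail to reject H₀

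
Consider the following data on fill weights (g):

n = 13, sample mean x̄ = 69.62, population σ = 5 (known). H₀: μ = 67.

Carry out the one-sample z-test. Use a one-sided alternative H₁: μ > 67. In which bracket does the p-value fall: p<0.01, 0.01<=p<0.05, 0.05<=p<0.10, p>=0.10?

p-value bracket: 0.01<=p<0.05

SE = σ/√n = 5/√13 = 1.3868
z = (x̄−μ₀)/SE = (69.62−67)/1.3868 = 1.8893
p-value (one-sided, H₁ greater) = 0.02943
→ bracket: 0.01<=p<0.05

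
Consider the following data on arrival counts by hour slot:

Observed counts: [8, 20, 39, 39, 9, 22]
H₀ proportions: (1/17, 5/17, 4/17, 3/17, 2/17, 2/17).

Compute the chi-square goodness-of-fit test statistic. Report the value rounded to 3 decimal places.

n = 137; E_i = n·p_i = [8.06, 40.29, 32.24, 24.18, 16.12, 16.12]
χ² = (8−8.06)²/8.06 + (20−40.29)²/40.29 + (39−32.24)²/32.24 + (39−24.18)²/24.18 + (9−16.12)²/16.12 + (22−16.12)²/16.12 = 26.0201
df = 5

test statistic = 26.020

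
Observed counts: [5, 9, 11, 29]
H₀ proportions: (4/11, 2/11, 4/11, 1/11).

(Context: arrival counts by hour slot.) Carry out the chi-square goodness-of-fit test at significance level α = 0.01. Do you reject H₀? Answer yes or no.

reject H₀: yes

n = 54; E_i = n·p_i = [19.64, 9.82, 19.64, 4.91]
χ² = (5−19.64)²/19.64 + (9−9.82)²/9.82 + (11−19.64)²/19.64 + (29−4.91)²/4.91 = 133.0000
df = 3
p-value (upper-tail) = 0.00000
At α=0.01: p < α → reject H₀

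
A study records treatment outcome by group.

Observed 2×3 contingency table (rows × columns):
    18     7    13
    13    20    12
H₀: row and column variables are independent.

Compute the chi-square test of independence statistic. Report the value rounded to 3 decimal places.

test statistic = 6.562

Row totals [38, 45], col totals [31, 27, 25], n=83
χ² = (18−14.19)²/14.19 + (7−12.36)²/12.36 + (13−11.45)²/11.45 + (13−16.81)²/16.81 + (20−14.64)²/14.64 + (12−13.55)²/13.55 = 6.5620
df = 2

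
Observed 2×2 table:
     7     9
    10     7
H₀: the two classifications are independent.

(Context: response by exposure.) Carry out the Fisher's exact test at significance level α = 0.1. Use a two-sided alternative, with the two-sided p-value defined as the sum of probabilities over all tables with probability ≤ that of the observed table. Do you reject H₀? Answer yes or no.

Margins: r₁=16, r₂=17, c₁=17, c₂=16, n=33
p_obs = C(16,7)·C(17,10)/C(33,17); sum pmf over tables with pmf ≤ p_obs
p-value (two-sided) = 0.49351
At α=0.1: p ≥ α → fail to reject H₀

reject H₀: no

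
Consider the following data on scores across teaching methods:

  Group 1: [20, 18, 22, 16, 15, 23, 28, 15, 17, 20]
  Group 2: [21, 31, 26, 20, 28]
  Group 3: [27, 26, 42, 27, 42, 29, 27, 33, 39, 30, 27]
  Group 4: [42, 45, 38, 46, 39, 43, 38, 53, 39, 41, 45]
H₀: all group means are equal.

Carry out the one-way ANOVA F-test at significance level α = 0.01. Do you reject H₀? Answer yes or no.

Group means [19.40, 25.20, 31.73, 42.64], grand mean 30.757
SSB = Σnᵢ(x̄ᵢ−x̄)² = 3006.884; SSW = ΣΣ(x−x̄ᵢ)² = 839.927
MSB = 3006.884/3 = 1002.2945; MSW = 839.927/33 = 25.4523
F = MSB/MSW = 39.3793
df = (3, 33)
p-value (upper-tail) = 0.00000
At α=0.01: p < α → reject H₀

reject H₀: yes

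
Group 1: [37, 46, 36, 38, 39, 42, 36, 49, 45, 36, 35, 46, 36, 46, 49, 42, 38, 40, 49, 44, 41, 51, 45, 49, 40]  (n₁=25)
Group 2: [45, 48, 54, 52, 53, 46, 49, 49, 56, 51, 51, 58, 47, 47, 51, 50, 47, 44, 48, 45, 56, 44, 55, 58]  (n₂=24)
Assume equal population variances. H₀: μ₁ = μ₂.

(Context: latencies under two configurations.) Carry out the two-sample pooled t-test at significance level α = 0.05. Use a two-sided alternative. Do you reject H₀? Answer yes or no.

reject H₀: yes

x̄₁=42.200, s₁=5.058, n₁=25
x̄₂=50.167, s₂=4.331, n₂=24
s_p² = [24·5.058² + 23·4.331²]/47 = 22.2411
SE = √(s_p²·(1/25+1/24)) = 1.3477
t = (42.200−50.167)/1.3477 = -5.9112
df = 47
p-value (two-sided) = 0.00000
At α=0.05: p < α → reject H₀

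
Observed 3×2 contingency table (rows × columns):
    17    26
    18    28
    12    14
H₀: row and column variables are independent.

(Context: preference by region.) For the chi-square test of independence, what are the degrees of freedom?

df = (r−1)(c−1) = (3−1)·(2−1) = 2

degrees of freedom = 2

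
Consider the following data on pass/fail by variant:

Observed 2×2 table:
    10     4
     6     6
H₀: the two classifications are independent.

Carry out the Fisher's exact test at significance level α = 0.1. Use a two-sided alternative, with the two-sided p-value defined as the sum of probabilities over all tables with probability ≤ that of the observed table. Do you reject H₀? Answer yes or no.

reject H₀: no

Margins: r₁=14, r₂=12, c₁=16, c₂=10, n=26
p_obs = C(14,10)·C(12,6)/C(26,16); sum pmf over tables with pmf ≤ p_obs
p-value (two-sided) = 0.42164
At α=0.1: p ≥ α → fail to reject H₀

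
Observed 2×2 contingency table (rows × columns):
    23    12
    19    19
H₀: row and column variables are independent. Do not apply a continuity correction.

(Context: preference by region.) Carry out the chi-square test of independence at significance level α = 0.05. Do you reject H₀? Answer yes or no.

Row totals [35, 38], col totals [42, 31], n=73
χ² = (23−20.14)²/20.14 + (12−14.86)²/14.86 + (19−21.86)²/21.86 + (19−16.14)²/16.14 = 1.8414
df = 1
p-value (upper-tail) = 0.17478
At α=0.05: p ≥ α → fail to reject H₀

reject H₀: no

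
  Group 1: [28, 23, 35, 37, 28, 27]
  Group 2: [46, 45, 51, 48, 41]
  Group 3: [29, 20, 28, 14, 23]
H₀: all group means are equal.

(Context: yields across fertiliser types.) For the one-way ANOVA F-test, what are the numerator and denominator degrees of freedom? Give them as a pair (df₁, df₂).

degrees of freedom = [2, 13]

k = 3 groups, N = 16 total
df = (k−1, N−k) = (3−1, 16−3) = (2, 13)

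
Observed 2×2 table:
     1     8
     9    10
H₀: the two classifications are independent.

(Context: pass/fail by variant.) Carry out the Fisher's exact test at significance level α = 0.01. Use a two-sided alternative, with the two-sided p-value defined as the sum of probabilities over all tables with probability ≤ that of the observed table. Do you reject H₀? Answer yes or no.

reject H₀: no

Margins: r₁=9, r₂=19, c₁=10, c₂=18, n=28
p_obs = C(9,1)·C(19,9)/C(28,10); sum pmf over tables with pmf ≤ p_obs
p-value (two-sided) = 0.09798
At α=0.01: p ≥ α → fail to reject H₀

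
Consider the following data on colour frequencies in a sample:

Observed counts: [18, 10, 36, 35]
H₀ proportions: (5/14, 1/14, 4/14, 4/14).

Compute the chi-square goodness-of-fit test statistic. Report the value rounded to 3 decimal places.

test statistic = 13.431

n = 99; E_i = n·p_i = [35.36, 7.07, 28.29, 28.29]
χ² = (18−35.36)²/35.36 + (10−7.07)²/7.07 + (36−28.29)²/28.29 + (35−28.29)²/28.29 = 13.4313
df = 3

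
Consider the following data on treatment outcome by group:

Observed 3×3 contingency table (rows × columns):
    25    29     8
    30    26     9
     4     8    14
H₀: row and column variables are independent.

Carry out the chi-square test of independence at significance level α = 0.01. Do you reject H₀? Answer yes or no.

Row totals [62, 65, 26], col totals [59, 63, 31], n=153
χ² = (25−23.91)²/23.91 + (29−25.53)²/25.53 + (8−12.56)²/12.56 + (30−25.07)²/25.07 + (26−26.76)²/26.76 + (9−13.17)²/13.17 + (4−10.03)²/10.03 + (8−10.71)²/10.71 + (14−5.27)²/5.27 = 23.2719
df = 4
p-value (upper-tail) = 0.00011
At α=0.01: p < α → reject H₀

reject H₀: yes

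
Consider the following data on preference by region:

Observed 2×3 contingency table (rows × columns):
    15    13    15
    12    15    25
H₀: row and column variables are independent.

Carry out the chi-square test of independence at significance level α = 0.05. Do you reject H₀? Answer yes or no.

reject H₀: no

Row totals [43, 52], col totals [27, 28, 40], n=95
χ² = (15−12.22)²/12.22 + (13−12.67)²/12.67 + (15−18.11)²/18.11 + (12−14.78)²/14.78 + (15−15.33)²/15.33 + (25−21.89)²/21.89 = 2.1428
df = 2
p-value (upper-tail) = 0.34253
At α=0.05: p ≥ α → fail to reject H₀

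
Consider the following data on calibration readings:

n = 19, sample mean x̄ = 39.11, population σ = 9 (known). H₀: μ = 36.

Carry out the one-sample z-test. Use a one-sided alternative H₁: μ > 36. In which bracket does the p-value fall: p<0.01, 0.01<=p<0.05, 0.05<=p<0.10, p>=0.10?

p-value bracket: 0.05<=p<0.10

SE = σ/√n = 9/√19 = 2.0647
z = (x̄−μ₀)/SE = (39.11−36)/2.0647 = 1.5062
p-value (one-sided, H₁ greater) = 0.06600
→ bracket: 0.05<=p<0.10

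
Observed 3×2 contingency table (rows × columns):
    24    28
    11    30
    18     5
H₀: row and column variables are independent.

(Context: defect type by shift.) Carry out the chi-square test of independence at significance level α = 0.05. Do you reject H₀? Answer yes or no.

Row totals [52, 41, 23], col totals [53, 63], n=116
χ² = (24−23.76)²/23.76 + (28−28.24)²/28.24 + (11−18.73)²/18.73 + (30−22.27)²/22.27 + (18−10.51)²/10.51 + (5−12.49)²/12.49 = 15.7151
df = 2
p-value (upper-tail) = 0.00039
At α=0.05: p < α → reject H₀

reject H₀: yes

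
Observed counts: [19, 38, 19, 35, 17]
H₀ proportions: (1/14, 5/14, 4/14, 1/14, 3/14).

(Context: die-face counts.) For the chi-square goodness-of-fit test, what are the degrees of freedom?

degrees of freedom = 4

df = k − 1 = 5 − 1 = 4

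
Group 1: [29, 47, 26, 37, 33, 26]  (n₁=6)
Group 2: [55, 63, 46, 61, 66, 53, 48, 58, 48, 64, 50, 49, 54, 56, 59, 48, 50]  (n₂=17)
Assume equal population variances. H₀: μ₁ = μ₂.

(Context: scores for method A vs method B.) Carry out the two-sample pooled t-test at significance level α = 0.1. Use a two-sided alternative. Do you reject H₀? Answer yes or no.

x̄₁=33.000, s₁=8.075, n₁=6
x̄₂=54.588, s₂=6.345, n₂=17
s_p² = [5·8.075² + 16·6.345²]/21 = 46.1961
SE = √(s_p²·(1/6+1/17)) = 3.2275
t = (33.000−54.588)/3.2275 = -6.6888
df = 21
p-value (two-sided) = 0.00000
At α=0.1: p < α → reject H₀

reject H₀: yes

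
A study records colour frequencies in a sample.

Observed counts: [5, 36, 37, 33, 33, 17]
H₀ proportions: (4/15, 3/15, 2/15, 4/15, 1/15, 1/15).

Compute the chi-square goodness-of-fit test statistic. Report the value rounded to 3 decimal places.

n = 161; E_i = n·p_i = [42.93, 32.20, 21.47, 42.93, 10.73, 10.73]
χ² = (5−42.93)²/42.93 + (36−32.20)²/32.20 + (37−21.47)²/21.47 + (33−42.93)²/42.93 + (33−10.73)²/10.73 + (17−10.73)²/10.73 = 97.3540
df = 5

test statistic = 97.354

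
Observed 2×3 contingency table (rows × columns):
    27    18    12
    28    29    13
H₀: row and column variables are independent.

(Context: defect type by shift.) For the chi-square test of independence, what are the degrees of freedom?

df = (r−1)(c−1) = (2−1)·(3−1) = 2

degrees of freedom = 2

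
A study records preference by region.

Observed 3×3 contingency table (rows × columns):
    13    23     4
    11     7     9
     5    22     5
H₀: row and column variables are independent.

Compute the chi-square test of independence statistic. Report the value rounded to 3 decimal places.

test statistic = 13.815

Row totals [40, 27, 32], col totals [29, 52, 18], n=99
χ² = (13−11.72)²/11.72 + (23−21.01)²/21.01 + (4−7.27)²/7.27 + (11−7.91)²/7.91 + (7−14.18)²/14.18 + (9−4.91)²/4.91 + (5−9.37)²/9.37 + (22−16.81)²/16.81 + (5−5.82)²/5.82 = 13.8152
df = 4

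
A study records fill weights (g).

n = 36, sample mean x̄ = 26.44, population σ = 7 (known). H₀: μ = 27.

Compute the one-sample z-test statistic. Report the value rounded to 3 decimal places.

test statistic = -0.480

SE = σ/√n = 7/√36 = 1.1667
z = (x̄−μ₀)/SE = (26.44−27)/1.1667 = -0.4800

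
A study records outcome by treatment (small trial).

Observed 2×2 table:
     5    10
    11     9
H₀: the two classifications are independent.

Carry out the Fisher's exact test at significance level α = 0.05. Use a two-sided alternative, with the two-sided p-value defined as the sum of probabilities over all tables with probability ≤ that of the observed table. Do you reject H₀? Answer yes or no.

reject H₀: no

Margins: r₁=15, r₂=20, c₁=16, c₂=19, n=35
p_obs = C(15,5)·C(20,11)/C(35,16); sum pmf over tables with pmf ≤ p_obs
p-value (two-sided) = 0.30636
At α=0.05: p ≥ α → fail to reject H₀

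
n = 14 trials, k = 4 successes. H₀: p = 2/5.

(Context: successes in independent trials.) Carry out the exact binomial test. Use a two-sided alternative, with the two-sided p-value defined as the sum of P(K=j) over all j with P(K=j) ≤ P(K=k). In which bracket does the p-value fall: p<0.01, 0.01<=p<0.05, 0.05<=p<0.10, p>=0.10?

p-value bracket: p>=0.10

Exact binomial: n=14, k=4, p₀=2/5=0.4000
P(X=j) = C(n,j)·p₀^j·(1−p₀)^(n−j); p = Σ P(X=j) over j with P(X=j) ≤ P(X=4)
p-value (two-sided) = 0.42940
→ bracket: p>=0.10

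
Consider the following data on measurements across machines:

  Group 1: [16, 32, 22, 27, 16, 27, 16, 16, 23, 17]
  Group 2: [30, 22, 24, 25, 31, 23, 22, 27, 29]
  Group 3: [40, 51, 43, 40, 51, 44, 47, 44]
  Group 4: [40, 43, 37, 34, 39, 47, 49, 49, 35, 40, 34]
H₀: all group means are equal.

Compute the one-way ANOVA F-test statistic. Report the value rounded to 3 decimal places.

Group means [21.20, 25.89, 45.00, 40.64], grand mean 32.947
SSB = Σnᵢ(x̄ᵢ−x̄)² = 3640.860; SSW = ΣΣ(x−x̄ᵢ)² = 865.034
MSB = 3640.860/3 = 1213.6201; MSW = 865.034/34 = 25.4422
F = MSB/MSW = 47.7011
df = (3, 34)

test statistic = 47.701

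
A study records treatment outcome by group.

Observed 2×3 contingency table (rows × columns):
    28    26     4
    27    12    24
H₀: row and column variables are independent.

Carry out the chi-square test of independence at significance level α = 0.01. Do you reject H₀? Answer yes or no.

reject H₀: yes

Row totals [58, 63], col totals [55, 38, 28], n=121
χ² = (28−26.36)²/26.36 + (26−18.21)²/18.21 + (4−13.42)²/13.42 + (27−28.64)²/28.64 + (12−19.79)²/19.79 + (24−14.58)²/14.58 = 19.2881
df = 2
p-value (upper-tail) = 0.00006
At α=0.01: p < α → reject H₀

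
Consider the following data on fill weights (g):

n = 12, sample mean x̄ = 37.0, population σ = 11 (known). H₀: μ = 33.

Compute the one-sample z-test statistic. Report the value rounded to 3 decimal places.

SE = σ/√n = 11/√12 = 3.1754
z = (x̄−μ₀)/SE = (37.0−33)/3.1754 = 1.2597

test statistic = 1.260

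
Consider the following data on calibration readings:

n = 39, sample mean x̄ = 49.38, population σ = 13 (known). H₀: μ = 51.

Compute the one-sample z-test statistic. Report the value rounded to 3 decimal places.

test statistic = -0.778

SE = σ/√n = 13/√39 = 2.0817
z = (x̄−μ₀)/SE = (49.38−51)/2.0817 = -0.7782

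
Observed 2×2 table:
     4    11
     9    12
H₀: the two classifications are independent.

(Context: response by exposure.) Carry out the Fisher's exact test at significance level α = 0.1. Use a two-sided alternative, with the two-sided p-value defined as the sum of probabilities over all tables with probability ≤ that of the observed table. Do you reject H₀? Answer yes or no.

reject H₀: no

Margins: r₁=15, r₂=21, c₁=13, c₂=23, n=36
p_obs = C(15,4)·C(21,9)/C(36,13); sum pmf over tables with pmf ≤ p_obs
p-value (two-sided) = 0.48370
At α=0.1: p ≥ α → fail to reject H₀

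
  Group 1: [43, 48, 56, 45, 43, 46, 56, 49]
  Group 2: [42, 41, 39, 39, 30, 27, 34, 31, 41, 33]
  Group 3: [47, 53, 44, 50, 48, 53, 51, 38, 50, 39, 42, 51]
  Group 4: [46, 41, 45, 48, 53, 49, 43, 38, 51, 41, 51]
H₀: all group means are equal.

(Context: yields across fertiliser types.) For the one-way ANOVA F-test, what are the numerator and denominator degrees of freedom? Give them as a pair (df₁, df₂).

degrees of freedom = [3, 37]

k = 4 groups, N = 41 total
df = (k−1, N−k) = (4−1, 41−4) = (3, 37)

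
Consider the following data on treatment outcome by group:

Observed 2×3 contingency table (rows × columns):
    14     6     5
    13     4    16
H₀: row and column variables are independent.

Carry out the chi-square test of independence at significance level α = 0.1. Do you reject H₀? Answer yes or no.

reject H₀: yes

Row totals [25, 33], col totals [27, 10, 21], n=58
χ² = (14−11.64)²/11.64 + (6−4.31)²/4.31 + (5−9.05)²/9.05 + (13−15.36)²/15.36 + (4−5.69)²/5.69 + (16−11.95)²/11.95 = 5.1943
df = 2
p-value (upper-tail) = 0.07448
At α=0.1: p < α → reject H₀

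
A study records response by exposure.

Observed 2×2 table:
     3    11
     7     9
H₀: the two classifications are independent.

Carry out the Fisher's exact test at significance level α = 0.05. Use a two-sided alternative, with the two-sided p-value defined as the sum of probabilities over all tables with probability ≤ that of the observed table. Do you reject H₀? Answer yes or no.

Margins: r₁=14, r₂=16, c₁=10, c₂=20, n=30
p_obs = C(14,3)·C(16,7)/C(30,10); sum pmf over tables with pmf ≤ p_obs
p-value (two-sided) = 0.26024
At α=0.05: p ≥ α → fail to reject H₀

reject H₀: no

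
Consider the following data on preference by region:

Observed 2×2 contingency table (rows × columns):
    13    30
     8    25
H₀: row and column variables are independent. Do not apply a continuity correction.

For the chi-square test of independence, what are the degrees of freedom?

df = (r−1)(c−1) = (2−1)·(2−1) = 1

degrees of freedom = 1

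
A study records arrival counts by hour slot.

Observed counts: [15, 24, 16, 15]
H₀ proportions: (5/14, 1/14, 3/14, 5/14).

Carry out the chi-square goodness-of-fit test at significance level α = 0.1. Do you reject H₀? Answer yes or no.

reject H₀: yes

n = 70; E_i = n·p_i = [25.00, 5.00, 15.00, 25.00]
χ² = (15−25.00)²/25.00 + (24−5.00)²/5.00 + (16−15.00)²/15.00 + (15−25.00)²/25.00 = 80.2667
df = 3
p-value (upper-tail) = 0.00000
At α=0.1: p < α → reject H₀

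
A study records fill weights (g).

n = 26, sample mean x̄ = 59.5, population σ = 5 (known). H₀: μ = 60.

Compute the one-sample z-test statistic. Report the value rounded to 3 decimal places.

test statistic = -0.510

SE = σ/√n = 5/√26 = 0.9806
z = (x̄−μ₀)/SE = (59.5−60)/0.9806 = -0.5099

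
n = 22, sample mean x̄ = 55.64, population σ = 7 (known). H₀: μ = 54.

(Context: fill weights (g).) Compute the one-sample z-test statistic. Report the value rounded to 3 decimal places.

SE = σ/√n = 7/√22 = 1.4924
z = (x̄−μ₀)/SE = (55.64−54)/1.4924 = 1.0989

test statistic = 1.099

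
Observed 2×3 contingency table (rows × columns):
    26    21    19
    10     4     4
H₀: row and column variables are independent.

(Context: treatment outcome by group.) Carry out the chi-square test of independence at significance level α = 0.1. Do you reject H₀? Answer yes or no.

Row totals [66, 18], col totals [36, 25, 23], n=84
χ² = (26−28.29)²/28.29 + (21−19.64)²/19.64 + (19−18.07)²/18.07 + (10−7.71)²/7.71 + (4−5.36)²/5.36 + (4−4.93)²/4.93 = 1.5222
df = 2
p-value (upper-tail) = 0.46715
At α=0.1: p ≥ α → fail to reject H₀

reject H₀: no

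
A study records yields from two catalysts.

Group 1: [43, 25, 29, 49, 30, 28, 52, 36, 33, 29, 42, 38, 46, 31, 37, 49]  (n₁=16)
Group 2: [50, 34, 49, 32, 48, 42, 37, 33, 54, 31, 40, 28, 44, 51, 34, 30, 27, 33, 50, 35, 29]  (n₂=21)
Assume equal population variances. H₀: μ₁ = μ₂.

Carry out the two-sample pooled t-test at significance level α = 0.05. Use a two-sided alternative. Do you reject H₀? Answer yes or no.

reject H₀: no

x̄₁=37.312, s₁=8.600, n₁=16
x̄₂=38.619, s₂=8.732, n₂=21
s_p² = [15·8.600² + 20·8.732²]/35 = 75.2683
SE = √(s_p²·(1/16+1/21)) = 2.8790
t = (37.312−38.619)/2.8790 = -0.4538
df = 35
p-value (two-sided) = 0.65276
At α=0.05: p ≥ α → fail to reject H₀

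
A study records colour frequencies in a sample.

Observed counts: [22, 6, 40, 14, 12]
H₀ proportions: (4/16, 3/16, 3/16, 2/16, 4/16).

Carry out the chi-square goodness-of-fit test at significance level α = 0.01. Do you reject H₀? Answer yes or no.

reject H₀: yes

n = 94; E_i = n·p_i = [23.50, 17.62, 17.62, 11.75, 23.50]
χ² = (22−23.50)²/23.50 + (6−17.62)²/17.62 + (40−17.62)²/17.62 + (14−11.75)²/11.75 + (12−23.50)²/23.50 = 42.2270
df = 4
p-value (upper-tail) = 0.00000
At α=0.01: p < α → reject H₀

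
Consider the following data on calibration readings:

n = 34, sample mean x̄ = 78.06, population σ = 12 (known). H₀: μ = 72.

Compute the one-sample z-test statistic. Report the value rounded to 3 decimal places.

SE = σ/√n = 12/√34 = 2.0580
z = (x̄−μ₀)/SE = (78.06−72)/2.0580 = 2.9446

test statistic = 2.945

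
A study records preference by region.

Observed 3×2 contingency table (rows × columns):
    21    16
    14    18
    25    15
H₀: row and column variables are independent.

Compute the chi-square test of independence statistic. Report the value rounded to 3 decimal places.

test statistic = 2.592

Row totals [37, 32, 40], col totals [60, 49], n=109
χ² = (21−20.37)²/20.37 + (16−16.63)²/16.63 + (14−17.61)²/17.61 + (18−14.39)²/14.39 + (25−22.02)²/22.02 + (15−17.98)²/17.98 = 2.5920
df = 2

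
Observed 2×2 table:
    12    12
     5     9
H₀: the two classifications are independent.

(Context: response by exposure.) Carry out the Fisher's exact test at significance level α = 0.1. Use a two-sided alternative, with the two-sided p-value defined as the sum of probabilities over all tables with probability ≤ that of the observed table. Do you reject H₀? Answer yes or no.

Margins: r₁=24, r₂=14, c₁=17, c₂=21, n=38
p_obs = C(24,12)·C(14,5)/C(38,17); sum pmf over tables with pmf ≤ p_obs
p-value (two-sided) = 0.50568
At α=0.1: p ≥ α → fail to reject H₀

reject H₀: no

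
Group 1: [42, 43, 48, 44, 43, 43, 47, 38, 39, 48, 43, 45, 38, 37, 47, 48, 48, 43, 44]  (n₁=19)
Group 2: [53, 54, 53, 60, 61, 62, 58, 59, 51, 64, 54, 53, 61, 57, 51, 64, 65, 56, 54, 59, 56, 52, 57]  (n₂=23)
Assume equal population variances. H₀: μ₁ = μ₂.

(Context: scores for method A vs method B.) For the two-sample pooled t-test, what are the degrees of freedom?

df = n₁ + n₂ − 2 = 19 + 23 − 2 = 40

degrees of freedom = 40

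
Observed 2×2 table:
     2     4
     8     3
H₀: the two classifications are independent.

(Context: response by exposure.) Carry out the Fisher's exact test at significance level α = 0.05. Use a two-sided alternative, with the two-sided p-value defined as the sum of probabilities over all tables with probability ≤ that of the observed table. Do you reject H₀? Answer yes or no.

reject H₀: no

Margins: r₁=6, r₂=11, c₁=10, c₂=7, n=17
p_obs = C(6,2)·C(11,8)/C(17,10); sum pmf over tables with pmf ≤ p_obs
p-value (two-sided) = 0.16176
At α=0.05: p ≥ α → fail to reject H₀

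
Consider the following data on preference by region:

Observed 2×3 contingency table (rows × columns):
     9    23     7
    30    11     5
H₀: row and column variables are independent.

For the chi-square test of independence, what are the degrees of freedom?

df = (r−1)(c−1) = (2−1)·(3−1) = 2

degrees of freedom = 2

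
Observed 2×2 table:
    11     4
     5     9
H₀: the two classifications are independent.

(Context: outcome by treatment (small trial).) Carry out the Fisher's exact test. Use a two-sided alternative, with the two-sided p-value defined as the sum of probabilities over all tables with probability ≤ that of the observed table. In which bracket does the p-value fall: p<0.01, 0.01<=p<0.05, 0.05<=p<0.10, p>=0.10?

Margins: r₁=15, r₂=14, c₁=16, c₂=13, n=29
p_obs = C(15,11)·C(14,5)/C(29,16); sum pmf over tables with pmf ≤ p_obs
p-value (two-sided) = 0.06560
→ bracket: 0.05<=p<0.10

p-value bracket: 0.05<=p<0.10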